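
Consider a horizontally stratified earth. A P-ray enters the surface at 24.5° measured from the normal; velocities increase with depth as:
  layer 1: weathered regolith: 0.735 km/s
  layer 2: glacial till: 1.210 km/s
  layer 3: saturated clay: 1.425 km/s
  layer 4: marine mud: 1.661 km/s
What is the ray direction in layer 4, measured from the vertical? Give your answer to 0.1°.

69.6°

Ray parameter p = sin 24.5° / 0.735 = 5.6421e-01 s/km.
sin θ_4 = p·V_4 = 5.6421e-01 × 1.661 = 0.9372.
θ_4 = arcsin 0.9372 = 69.58°.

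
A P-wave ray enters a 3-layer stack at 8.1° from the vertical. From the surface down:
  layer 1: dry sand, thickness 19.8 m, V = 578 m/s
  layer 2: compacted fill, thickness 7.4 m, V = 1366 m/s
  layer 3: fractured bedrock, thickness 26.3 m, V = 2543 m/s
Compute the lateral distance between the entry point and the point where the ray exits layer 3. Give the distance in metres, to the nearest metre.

26 m

Ray parameter p = sin 8.1° / 578 m/s = 2.4377e-04 s/m.
Layer 1: θ = 8.10°; offset = 19.8·tan 8.10° = 2.818 m.
Layer 2: sin θ = p·1366 = 0.3330 → θ = 19.45°; offset = 7.4·tan 19.45° = 2.613 m.
Layer 3: sin θ = p·2543 = 0.6199 → θ = 38.31°; offset = 26.3·tan 38.31° = 20.778 m.
Summing the layer offsets gives 26.209 m.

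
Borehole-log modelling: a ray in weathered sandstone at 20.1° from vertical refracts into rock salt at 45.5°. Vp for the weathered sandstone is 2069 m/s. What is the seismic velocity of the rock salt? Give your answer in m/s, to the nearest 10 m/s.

4290 m/s

sin 20.1° = 0.3437; sin 45.5° = 0.7133.
V₂ = V₁·(sin θ₂/sin θ₁) = 2069·(0.7133/0.3437) = 4294.12 m/s.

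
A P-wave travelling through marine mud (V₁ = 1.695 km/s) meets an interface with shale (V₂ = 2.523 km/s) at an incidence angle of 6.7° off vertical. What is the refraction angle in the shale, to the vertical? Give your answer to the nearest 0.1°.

sin θ₁/V₁ = sin θ₂/V₂ ⇒ sin θ₂ = 2.523·sin 6.7°/1.695 = 2.523·0.1167/1.695 = 0.1737.
θ₂ = arcsin 0.1737 = 10.00° from the normal.

10.0°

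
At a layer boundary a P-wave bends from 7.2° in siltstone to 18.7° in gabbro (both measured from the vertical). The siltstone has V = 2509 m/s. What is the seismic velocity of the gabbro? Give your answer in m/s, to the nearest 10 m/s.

6420 m/s

Snell's law: sin 7.2°/V₁ = sin 18.7°/V₂.
V₂ = V₁·sin 18.7°/sin 7.2° = 2509 × 2.5581 = 6418.23 m/s.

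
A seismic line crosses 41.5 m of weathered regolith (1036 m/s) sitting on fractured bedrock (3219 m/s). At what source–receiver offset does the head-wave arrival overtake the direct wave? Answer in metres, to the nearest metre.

θ_c = arcsin(1036/3219) = 18.77°, so cos θ_c = 0.9468 and tᵢ = 2h cos θ_c/V₁ = 0.0759 s.
At crossover x/V₁ = x/V₂ + tᵢ ⇒ x = tᵢ/(1/V₁ − 1/V₂) = 0.07585/(9.6525e-04 − 3.1066e-04) = 115.88 m.

116 m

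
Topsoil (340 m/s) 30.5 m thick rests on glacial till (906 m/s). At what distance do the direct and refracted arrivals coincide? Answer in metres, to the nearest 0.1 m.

x_cross = 2h·√((V₂+V₁)/(V₂−V₁)).
(V₂+V₁)/(V₂−V₁) = (906+340)/(906−340) = 2.2014; √ = 1.4837.
x_cross = 2·30.5·1.4837 = 90.51 m.

90.5 m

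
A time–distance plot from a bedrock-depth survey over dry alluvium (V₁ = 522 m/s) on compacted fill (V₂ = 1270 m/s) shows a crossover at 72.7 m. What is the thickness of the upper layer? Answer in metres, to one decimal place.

x_cross = 2h·√((V₂+V₁)/(V₂−V₁)) → h = x_cross / (2·√((V₂+V₁)/(V₂−V₁))).
√((V₂+V₁)/(V₂−V₁)) = √((1270+522)/(1270−522)) = 1.5478.
h = 72.7 / (2·1.5478) = 23.48 m.

23.5 m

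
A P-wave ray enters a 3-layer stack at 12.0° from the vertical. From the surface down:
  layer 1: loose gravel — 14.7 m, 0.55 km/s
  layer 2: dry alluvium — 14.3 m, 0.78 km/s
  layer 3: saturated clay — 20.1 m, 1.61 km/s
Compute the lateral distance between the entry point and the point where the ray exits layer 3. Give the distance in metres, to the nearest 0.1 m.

p = sin θ₁/V₁ = sin 12.0°/0.55 = 3.7802e-01 s/km is conserved through the stack.
Layer 1: θ = 12.00°; offset = 14.7·tan 12.00° = 3.125 m.
Layer 2: sin θ = p·0.78 = 0.2949 → θ = 17.15°; offset = 14.3·tan 17.15° = 4.413 m.
Layer 3: sin θ = p·1.61 = 0.6086 → θ = 37.49°; offset = 20.1·tan 37.49° = 15.417 m.
Σ offsets = 22.955 m.

23.0 m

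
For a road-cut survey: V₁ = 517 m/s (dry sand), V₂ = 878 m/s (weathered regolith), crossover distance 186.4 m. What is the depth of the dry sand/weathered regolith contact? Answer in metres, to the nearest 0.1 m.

47.4 m

h = (x_cross/2)·√((V₂−V₁)/(V₂+V₁)).
(V₂−V₁)/(V₂+V₁) = (878−517)/(878+517) = 0.2588; √ = 0.5087.
h = (186.4/2)·0.5087 = 47.41 m.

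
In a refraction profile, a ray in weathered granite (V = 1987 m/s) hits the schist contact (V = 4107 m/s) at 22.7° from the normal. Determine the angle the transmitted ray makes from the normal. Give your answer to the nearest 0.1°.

52.9°

sin θ₁/V₁ = sin θ₂/V₂ ⇒ sin θ₂ = 4107·sin 22.7°/1987 = 4107·0.3859/1987 = 0.7976.
θ₂ = arcsin 0.7976 = 52.91° from the normal.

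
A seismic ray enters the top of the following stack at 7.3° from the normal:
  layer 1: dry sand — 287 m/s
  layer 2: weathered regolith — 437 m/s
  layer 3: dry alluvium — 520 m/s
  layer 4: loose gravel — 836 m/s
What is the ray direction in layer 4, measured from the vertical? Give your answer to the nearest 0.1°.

21.7°

Ray parameter p = sin 7.3° / 287 = 4.4273e-04 s/m.
sin θ_4 = p·V_4 = 4.4273e-04 × 836 = 0.3701.
θ_4 = 21.72° from the vertical.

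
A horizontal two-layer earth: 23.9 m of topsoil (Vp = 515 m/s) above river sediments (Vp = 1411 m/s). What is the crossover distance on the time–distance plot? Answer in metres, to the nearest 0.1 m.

x_cross = 2h·√((V₂+V₁)/(V₂−V₁)).
(V₂+V₁)/(V₂−V₁) = (1411+515)/(1411−515) = 2.1496; √ = 1.4661.
x_cross = 2·23.9·1.4661 = 70.08 m.

70.1 m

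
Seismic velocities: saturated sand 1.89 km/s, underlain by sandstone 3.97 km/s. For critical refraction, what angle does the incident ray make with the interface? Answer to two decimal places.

Critical incidence: sin θ_c = V₁/V₂ = 1.89/3.97 = 0.4761.
θ_c = arcsin 0.4761 = 28.43°.
Measured from the interface: 90° − 28.43° = 61.57°.

61.57°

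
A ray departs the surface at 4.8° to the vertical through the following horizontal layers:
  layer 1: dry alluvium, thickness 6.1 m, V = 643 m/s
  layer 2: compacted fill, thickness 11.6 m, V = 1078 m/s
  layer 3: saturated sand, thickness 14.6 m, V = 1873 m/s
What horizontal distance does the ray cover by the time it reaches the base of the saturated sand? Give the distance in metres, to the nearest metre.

p = sin θ₁/V₁ = sin 4.8°/643 = 1.3014e-04 s/m is conserved through the stack.
Layer 1: θ = 4.80°; offset = 6.1·tan 4.80° = 0.512 m.
Layer 2: sin θ = p·1078 = 0.1403 → θ = 8.06°; offset = 11.6·tan 8.06° = 1.644 m.
Layer 3: sin θ = p·1873 = 0.2437 → θ = 14.11°; offset = 14.6·tan 14.11° = 3.669 m.
Total horizontal offset = 5.825 m.

6 m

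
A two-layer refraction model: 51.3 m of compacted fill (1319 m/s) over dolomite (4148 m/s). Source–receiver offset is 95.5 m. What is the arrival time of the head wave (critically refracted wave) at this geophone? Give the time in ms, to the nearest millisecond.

97 ms

θ_c = arcsin(V₁/V₂) = arcsin(1319/4148) = 18.54°, cos θ_c = 0.9481.
Intercept time tᵢ = 2h cos θ_c / V₁ = 2·51.3·0.9481/1319 = 0.07375 s.
t = x/V₂ + tᵢ = 95.5/4148 + 0.07375 = 0.09677 s.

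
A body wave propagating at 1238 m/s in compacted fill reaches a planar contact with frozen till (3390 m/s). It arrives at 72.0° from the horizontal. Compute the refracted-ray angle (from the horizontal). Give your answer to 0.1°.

32.2°

Convert to the normal: θ₁ = 90° − 72.0° = 18.0°.
Snell's law: sin θ₂ = (V₂/V₁)·sin θ₁ = (3390/1238)·sin 18.0° = 0.8462.
θ₂ = sin⁻¹(0.8462) = 57.80° (from vertical).
From the interface: 90° − 57.80° = 32.20°.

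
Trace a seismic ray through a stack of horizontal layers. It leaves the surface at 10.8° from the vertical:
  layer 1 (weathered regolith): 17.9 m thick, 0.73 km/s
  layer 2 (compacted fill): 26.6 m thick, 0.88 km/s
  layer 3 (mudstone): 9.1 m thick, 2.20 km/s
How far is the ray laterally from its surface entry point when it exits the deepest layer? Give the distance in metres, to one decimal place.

p = sin θ₁/V₁ = sin 10.8°/0.73 = 2.5669e-01 s/km is conserved through the stack.
Layer 1: θ = 10.80°; offset = 17.9·tan 10.80° = 3.415 m.
Layer 2: sin θ = p·0.88 = 0.2259 → θ = 13.05°; offset = 26.6·tan 13.05° = 6.168 m.
Layer 3: sin θ = p·2.20 = 0.5647 → θ = 34.38°; offset = 9.1·tan 34.38° = 6.227 m.
Σ offsets = 15.809 m.

15.8 m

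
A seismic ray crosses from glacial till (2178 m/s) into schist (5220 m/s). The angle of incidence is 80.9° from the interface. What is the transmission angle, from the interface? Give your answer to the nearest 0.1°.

67.7°

Convert to the normal: θ₁ = 90° − 80.9° = 9.1°.
Snell's law: sin θ₂ = (V₂/V₁)·sin θ₁ = (5220/2178)·sin 9.1° = 0.3791.
θ₂ = sin⁻¹(0.3791) = 22.28° (from vertical).
From the interface: 90° − 22.28° = 67.72°.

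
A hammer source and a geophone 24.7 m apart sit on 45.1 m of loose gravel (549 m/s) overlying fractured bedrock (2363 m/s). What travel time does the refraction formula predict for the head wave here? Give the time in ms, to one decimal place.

170.3 ms

θ_c = arcsin(V₁/V₂) = arcsin(549/2363) = 13.43°, cos θ_c = 0.9726.
Intercept time tᵢ = 2h cos θ_c / V₁ = 2·45.1·0.9726/549 = 0.15980 s.
t = x/V₂ + tᵢ = 24.7/2363 + 0.15980 = 0.17026 s.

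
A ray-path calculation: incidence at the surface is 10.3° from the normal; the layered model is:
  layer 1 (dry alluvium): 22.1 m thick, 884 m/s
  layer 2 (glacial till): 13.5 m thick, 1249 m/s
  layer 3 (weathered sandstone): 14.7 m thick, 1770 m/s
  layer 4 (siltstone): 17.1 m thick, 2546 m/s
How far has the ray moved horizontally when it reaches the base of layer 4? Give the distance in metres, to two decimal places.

p = sin θ₁/V₁ = sin 10.3°/884 = 2.0226e-04 s/m is conserved through the stack.
Layer 1: θ = 10.30°; offset = 22.1·tan 10.30° = 4.0163 m.
Layer 2: sin θ = p·1249 = 0.2526 → θ = 14.63°; offset = 13.5·tan 14.63° = 3.5248 m.
Layer 3: sin θ = p·1770 = 0.3580 → θ = 20.98°; offset = 14.7·tan 20.98° = 5.6363 m.
Layer 4: sin θ = p·2546 = 0.5150 → θ = 31.00°; offset = 17.1·tan 31.00° = 10.2728 m.
Summing the layer offsets gives 23.4502 m.

23.45 m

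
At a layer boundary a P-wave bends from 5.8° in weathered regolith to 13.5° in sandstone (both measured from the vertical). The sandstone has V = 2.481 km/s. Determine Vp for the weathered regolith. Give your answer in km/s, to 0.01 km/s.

1.07 km/s

sin 5.8° = 0.1011; sin 13.5° = 0.2334.
V₁ = V₂·(sin θ₁/sin θ₂) = 2.481·(0.1011/0.2334) = 1.07 km/s.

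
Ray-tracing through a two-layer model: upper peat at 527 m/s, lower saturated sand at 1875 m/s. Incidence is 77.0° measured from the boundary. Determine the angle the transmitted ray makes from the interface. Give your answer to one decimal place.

Convert to the normal: θ₁ = 90° − 77.0° = 13.0°.
sin θ₁/V₁ = sin θ₂/V₂ ⇒ sin θ₂ = 1875·sin 13.0°/527 = 1875·0.2250/527 = 0.8003.
θ₂ = sin⁻¹(0.8003) = 53.16° (from vertical).
From the interface: 90° − 53.16° = 36.84°.

36.8°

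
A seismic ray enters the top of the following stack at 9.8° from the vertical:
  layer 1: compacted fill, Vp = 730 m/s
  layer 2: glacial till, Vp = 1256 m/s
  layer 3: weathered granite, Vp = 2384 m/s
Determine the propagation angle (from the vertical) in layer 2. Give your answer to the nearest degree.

17°

Snell's law across each interface conserves sin θ / V, so sin θ_2 = V_2·sin θ₁/V₁.
sin θ_2 = 1256 × sin 9.8° / 730 = 0.2929.
θ_2 = arcsin 0.2929 = 17.03°.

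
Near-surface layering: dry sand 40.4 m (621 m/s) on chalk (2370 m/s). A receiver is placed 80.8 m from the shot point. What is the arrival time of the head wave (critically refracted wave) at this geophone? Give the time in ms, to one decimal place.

t = x/V₂ + 2h·√(V₂²−V₁²)/(V₁V₂).
√(V₂²−V₁²) = √(2370²−621²) = 2287.2 m/s; delay term = 2·40.4·2287.2/(621·2370) = 0.12557 s.
t = 80.8/2370 + 0.12557 = 0.15966 s.

159.7 ms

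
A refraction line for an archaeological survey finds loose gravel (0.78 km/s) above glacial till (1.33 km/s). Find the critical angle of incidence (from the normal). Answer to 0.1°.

At critical incidence the refracted ray runs along the interface (θ₂ = 90°), so sin θ_c = V₁/V₂.
θ_c = arcsin(0.78/1.33) = arcsin 0.5865 = 35.91°.

35.9°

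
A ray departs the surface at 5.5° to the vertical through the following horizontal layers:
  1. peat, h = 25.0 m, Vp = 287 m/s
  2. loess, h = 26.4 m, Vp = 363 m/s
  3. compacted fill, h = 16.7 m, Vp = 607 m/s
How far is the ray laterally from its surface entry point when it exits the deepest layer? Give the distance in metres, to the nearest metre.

9 m

p = sin θ₁/V₁ = sin 5.5°/287 = 3.3396e-04 s/m is conserved through the stack.
Layer 1: θ = 5.50°; offset = 25.0·tan 5.50° = 2.407 m.
Layer 2: sin θ = p·363 = 0.1212 → θ = 6.96°; offset = 26.4·tan 6.96° = 3.224 m.
Layer 3: sin θ = p·607 = 0.2027 → θ = 11.70°; offset = 16.7·tan 11.70° = 3.457 m.
Summing the layer offsets gives 9.088 m.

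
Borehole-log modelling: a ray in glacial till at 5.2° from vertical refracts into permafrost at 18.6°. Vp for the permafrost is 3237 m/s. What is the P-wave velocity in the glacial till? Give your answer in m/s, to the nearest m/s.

920 m/s

Snell's law: sin 5.2°/V₁ = sin 18.6°/V₂.
V₁ = V₂·sin 5.2°/sin 18.6° = 3237 × 0.2842 = 919.80 m/s.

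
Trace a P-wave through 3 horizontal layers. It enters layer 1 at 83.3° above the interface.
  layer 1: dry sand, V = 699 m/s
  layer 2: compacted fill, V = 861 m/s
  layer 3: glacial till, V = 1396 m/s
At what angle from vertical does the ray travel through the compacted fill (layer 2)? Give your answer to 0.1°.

8.3°

From the normal: θ₁ = 90° − 83.3° = 6.7°.
Ray parameter p = sin 6.7° / 699 = 1.6691e-04 s/m.
sin θ_2 = p·V_2 = 1.6691e-04 × 861 = 0.1437.
θ_2 = 8.26° from the vertical.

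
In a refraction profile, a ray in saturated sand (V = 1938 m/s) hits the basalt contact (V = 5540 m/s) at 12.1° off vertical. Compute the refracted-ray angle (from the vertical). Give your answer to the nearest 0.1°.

36.8°

sin θ₁/V₁ = sin θ₂/V₂ ⇒ sin θ₂ = 5540·sin 12.1°/1938 = 5540·0.2096/1938 = 0.5992.
θ₂ = sin⁻¹(0.5992) = 36.81° (from vertical).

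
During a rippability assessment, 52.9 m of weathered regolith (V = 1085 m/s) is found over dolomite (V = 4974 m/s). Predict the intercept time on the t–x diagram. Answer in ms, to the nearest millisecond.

tᵢ = 2h·√(V₂²−V₁²)/(V₁V₂).
√(V₂²−V₁²) = √(4974²−1085²) = 4854.2 m/s.
tᵢ = 2·52.9·4854.2/(1085·4974) = 0.09516 s.

95 ms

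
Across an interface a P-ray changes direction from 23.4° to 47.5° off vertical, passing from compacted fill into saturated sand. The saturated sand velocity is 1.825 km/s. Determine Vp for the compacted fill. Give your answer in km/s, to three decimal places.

0.983 km/s

Snell's law: sin 23.4°/V₁ = sin 47.5°/V₂.
V₁ = V₂·sin 23.4°/sin 47.5° = 1.825 × 0.5387 = 0.983 km/s.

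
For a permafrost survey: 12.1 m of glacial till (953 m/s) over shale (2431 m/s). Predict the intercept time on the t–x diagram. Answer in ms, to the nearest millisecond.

θ_c = arcsin(V₁/V₂) = arcsin(953/2431) = 23.08°; cos θ_c = 0.9200.
tᵢ = 2h·cos θ_c / V₁ = 2·12.1·0.9200 / 953 = 0.02336 s.

23 ms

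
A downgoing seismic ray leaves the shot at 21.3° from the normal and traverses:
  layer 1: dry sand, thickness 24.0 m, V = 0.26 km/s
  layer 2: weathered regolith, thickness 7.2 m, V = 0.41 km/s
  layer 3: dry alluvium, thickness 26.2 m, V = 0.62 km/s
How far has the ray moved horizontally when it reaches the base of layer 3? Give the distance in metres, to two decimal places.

Apply Snell's law at each interface; in layer i the horizontal offset is hᵢ·tan θᵢ.
Layer 1: θ = 21.30°; offset = 24.0·tan 21.30° = 9.3572 m.
Layer 2: sin θ = 0.41·sin 21.3°/0.26 = 0.5728, θ = 34.95°; offset = 7.2·tan 34.95° = 5.0316 m.
Layer 3: sin θ = 0.62·sin 21.3°/0.26 = 0.8662, θ = 60.02°; offset = 26.2·tan 60.02° = 45.4194 m.
Total horizontal offset = 59.8082 m.

59.81 m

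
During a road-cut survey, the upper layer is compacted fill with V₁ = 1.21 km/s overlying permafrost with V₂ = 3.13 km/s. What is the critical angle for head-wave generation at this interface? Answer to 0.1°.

22.7°

Critical incidence: sin θ_c = V₁/V₂ = 1.21/3.13 = 0.3866.
θ_c = arcsin 0.3866 = 22.74°.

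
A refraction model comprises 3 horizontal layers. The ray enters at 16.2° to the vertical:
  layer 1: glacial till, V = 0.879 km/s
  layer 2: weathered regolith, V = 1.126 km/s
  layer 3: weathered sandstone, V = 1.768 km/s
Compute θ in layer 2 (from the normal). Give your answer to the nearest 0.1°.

20.9°

Ray parameter p = sin 16.2° / 0.879 = 3.1740e-01 s/km.
sin θ_2 = p·V_2 = 3.1740e-01 × 1.126 = 0.3574.
θ_2 = 20.94° from the vertical.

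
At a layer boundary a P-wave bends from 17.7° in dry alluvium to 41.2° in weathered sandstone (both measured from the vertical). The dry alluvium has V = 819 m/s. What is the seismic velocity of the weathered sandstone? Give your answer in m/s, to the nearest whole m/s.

1774 m/s

Snell's law: sin 17.7°/V₁ = sin 41.2°/V₂.
V₂ = V₁·sin 41.2°/sin 17.7° = 819 × 2.1665 = 1774.37 m/s.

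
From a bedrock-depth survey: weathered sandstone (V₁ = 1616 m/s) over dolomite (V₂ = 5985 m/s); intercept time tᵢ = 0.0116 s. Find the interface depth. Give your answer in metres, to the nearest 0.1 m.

θ_c = arcsin(1616/5985) = 15.66°; cos θ_c = 0.9629.
tᵢ = 2h cos θ_c/V₁ ⇒ h = tᵢ·V₁/(2 cos θ_c) = 0.0116·1616/(2·0.9629) = 9.73 m.

9.7 m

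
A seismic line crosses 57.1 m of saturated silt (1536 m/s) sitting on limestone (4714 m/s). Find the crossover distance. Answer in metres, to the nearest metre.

160 m

x_cross = 2h·√((V₂+V₁)/(V₂−V₁)).
(V₂+V₁)/(V₂−V₁) = (4714+1536)/(4714−1536) = 1.9666; √ = 1.4024.
x_cross = 2·57.1·1.4024 = 160.15 m.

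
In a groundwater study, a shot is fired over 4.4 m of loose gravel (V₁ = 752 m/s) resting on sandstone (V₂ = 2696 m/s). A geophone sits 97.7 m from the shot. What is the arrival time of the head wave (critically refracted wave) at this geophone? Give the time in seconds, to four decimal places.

θ_c = arcsin(V₁/V₂) = arcsin(752/2696) = 16.20°, cos θ_c = 0.9603.
Intercept time tᵢ = 2h cos θ_c / V₁ = 2·4.4·0.9603/752 = 0.01124 s.
t = x/V₂ + tᵢ = 97.7/2696 + 0.01124 = 0.04748 s.

0.0475 s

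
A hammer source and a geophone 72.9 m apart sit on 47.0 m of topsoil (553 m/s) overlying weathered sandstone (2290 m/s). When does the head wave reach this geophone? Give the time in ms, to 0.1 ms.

θ_c = arcsin(V₁/V₂) = arcsin(553/2290) = 13.97°, cos θ_c = 0.9704.
Intercept time tᵢ = 2h cos θ_c / V₁ = 2·47.0·0.9704/553 = 0.16495 s.
t = x/V₂ + tᵢ = 72.9/2290 + 0.16495 = 0.19679 s.

196.8 ms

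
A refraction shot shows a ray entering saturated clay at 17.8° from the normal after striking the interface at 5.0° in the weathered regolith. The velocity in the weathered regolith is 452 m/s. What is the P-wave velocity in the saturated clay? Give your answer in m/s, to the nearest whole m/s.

1585 m/s

Snell's law: sin 5.0°/V₁ = sin 17.8°/V₂.
V₂ = V₁·sin 17.8°/sin 5.0° = 452 × 3.5075 = 1585.37 m/s.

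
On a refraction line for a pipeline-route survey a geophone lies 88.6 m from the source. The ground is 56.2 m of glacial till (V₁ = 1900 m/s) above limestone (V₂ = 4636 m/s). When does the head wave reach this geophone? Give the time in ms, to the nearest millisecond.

73 ms

θ_c = arcsin(V₁/V₂) = arcsin(1900/4636) = 24.19°, cos θ_c = 0.9122.
Intercept time tᵢ = 2h cos θ_c / V₁ = 2·56.2·0.9122/1900 = 0.05396 s.
t = x/V₂ + tᵢ = 88.6/4636 + 0.05396 = 0.07307 s.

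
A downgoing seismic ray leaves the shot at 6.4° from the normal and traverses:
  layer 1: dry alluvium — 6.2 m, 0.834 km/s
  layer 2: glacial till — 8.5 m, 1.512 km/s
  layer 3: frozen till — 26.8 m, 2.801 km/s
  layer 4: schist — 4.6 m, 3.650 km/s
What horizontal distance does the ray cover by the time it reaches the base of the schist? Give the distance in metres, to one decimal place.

15.8 m

Apply Snell's law at each interface; in layer i the horizontal offset is hᵢ·tan θᵢ.
Layer 1: θ = 6.40°; offset = 6.2·tan 6.40° = 0.695 m.
Layer 2: sin θ = 1.512·sin 6.4°/0.834 = 0.2021, θ = 11.66°; offset = 8.5·tan 11.66° = 1.754 m.
Layer 3: sin θ = 2.801·sin 6.4°/0.834 = 0.3744, θ = 21.99°; offset = 26.8·tan 21.99° = 10.820 m.
Layer 4: sin θ = 3.650·sin 6.4°/0.834 = 0.4878, θ = 29.20°; offset = 4.6·tan 29.20° = 2.571 m.
Total horizontal offset = 15.840 m.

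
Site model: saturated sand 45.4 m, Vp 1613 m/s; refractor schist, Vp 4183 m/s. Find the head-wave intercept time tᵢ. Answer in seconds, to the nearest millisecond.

0.052 s

θ_c = arcsin(V₁/V₂) = arcsin(1613/4183) = 22.68°; cos θ_c = 0.9227.
tᵢ = 2h·cos θ_c / V₁ = 2·45.4·0.9227 / 1613 = 0.05194 s.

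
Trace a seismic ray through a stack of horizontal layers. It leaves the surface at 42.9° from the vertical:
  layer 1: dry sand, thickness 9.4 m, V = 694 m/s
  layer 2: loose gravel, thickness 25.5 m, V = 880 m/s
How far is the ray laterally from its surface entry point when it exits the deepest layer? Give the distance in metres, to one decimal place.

p = sin θ₁/V₁ = sin 42.9°/694 = 9.8087e-04 s/m is conserved through the stack.
Layer 1: θ = 42.90°; offset = 9.4·tan 42.90° = 8.735 m.
Layer 2: sin θ = p·880 = 0.8632 → θ = 59.67°; offset = 25.5·tan 59.67° = 43.592 m.
Σ offsets = 52.327 m.

52.3 m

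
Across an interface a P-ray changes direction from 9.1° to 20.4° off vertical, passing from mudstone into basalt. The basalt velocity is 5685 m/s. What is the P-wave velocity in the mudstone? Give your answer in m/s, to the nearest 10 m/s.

Snell's law: sin 9.1°/V₁ = sin 20.4°/V₂.
V₁ = V₂·sin 9.1°/sin 20.4° = 5685 × 0.4537 = 2579.46 m/s.

2580 m/s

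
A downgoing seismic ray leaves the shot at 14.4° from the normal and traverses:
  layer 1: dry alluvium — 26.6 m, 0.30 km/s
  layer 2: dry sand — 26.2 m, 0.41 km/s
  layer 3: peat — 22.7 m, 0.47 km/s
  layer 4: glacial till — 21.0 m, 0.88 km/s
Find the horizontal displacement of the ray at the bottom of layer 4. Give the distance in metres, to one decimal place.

p = sin θ₁/V₁ = sin 14.4°/0.30 = 8.2897e-01 s/km is conserved through the stack.
Layer 1: θ = 14.40°; offset = 26.6·tan 14.40° = 6.830 m.
Layer 2: sin θ = p·0.41 = 0.3399 → θ = 19.87°; offset = 26.2·tan 19.87° = 9.468 m.
Layer 3: sin θ = p·0.47 = 0.3896 → θ = 22.93°; offset = 22.7·tan 22.93° = 9.603 m.
Layer 4: sin θ = p·0.88 = 0.7295 → θ = 46.84°; offset = 21.0·tan 46.84° = 22.397 m.
Total horizontal offset = 48.298 m.

48.3 m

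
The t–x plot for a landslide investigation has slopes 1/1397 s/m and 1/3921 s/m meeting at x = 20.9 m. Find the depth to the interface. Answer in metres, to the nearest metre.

7 m

h = (x_cross/2)·√((V₂−V₁)/(V₂+V₁)).
(V₂−V₁)/(V₂+V₁) = (3921−1397)/(3921+1397) = 0.4746; √ = 0.6889.
h = (20.9/2)·0.6889 = 7.20 m.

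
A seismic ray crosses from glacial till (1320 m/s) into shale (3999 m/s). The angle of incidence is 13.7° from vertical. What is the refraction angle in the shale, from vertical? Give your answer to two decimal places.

Snell's law: sin θ₂ = (V₂/V₁)·sin θ₁ = (3999/1320)·sin 13.7° = 0.7175.
θ₂ = sin⁻¹(0.7175) = 45.85° (from vertical).

45.85°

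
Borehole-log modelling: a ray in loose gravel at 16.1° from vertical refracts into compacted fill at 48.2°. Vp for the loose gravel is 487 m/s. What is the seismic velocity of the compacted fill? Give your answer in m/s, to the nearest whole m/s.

1309 m/s

sin 16.1° = 0.2773; sin 48.2° = 0.7455.
V₂ = V₁·(sin θ₂/sin θ₁) = 487·(0.7455/0.2773) = 1309.15 m/s.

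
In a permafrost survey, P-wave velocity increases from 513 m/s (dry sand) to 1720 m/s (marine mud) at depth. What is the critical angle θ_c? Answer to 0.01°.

17.35°

Critical incidence: sin θ_c = V₁/V₂ = 513/1720 = 0.2983.
θ_c = arcsin 0.2983 = 17.35°.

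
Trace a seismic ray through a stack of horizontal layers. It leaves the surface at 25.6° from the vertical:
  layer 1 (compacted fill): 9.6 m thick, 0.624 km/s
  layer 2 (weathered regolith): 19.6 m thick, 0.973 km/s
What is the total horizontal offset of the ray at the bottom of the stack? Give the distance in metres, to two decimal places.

22.47 m

p = sin θ₁/V₁ = sin 25.6°/0.624 = 6.9245e-01 s/km is conserved through the stack.
Layer 1: θ = 25.60°; offset = 9.6·tan 25.60° = 4.5995 m.
Layer 2: sin θ = p·0.973 = 0.6737 → θ = 42.36°; offset = 19.6·tan 42.36° = 17.8704 m.
Total horizontal offset = 22.4699 m.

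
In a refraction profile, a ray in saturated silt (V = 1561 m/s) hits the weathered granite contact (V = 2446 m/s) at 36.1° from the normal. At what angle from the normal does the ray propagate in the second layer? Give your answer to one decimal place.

67.4°

sin θ₁/V₁ = sin θ₂/V₂ ⇒ sin θ₂ = 2446·sin 36.1°/1561 = 2446·0.5892/1561 = 0.9232.
θ₂ = sin⁻¹(0.9232) = 67.40° (from vertical).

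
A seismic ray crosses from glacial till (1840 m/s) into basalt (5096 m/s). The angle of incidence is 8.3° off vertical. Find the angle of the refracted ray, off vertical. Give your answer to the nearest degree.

sin θ₁/V₁ = sin θ₂/V₂ ⇒ sin θ₂ = 5096·sin 8.3°/1840 = 5096·0.1444/1840 = 0.3998.
θ₂ = sin⁻¹(0.3998) = 23.57° (from vertical).

24°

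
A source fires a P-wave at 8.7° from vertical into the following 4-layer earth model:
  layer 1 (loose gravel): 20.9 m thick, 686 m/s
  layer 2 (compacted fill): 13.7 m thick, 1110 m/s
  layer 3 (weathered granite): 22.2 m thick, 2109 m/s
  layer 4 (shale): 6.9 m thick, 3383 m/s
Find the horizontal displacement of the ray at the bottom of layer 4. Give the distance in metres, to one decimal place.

Apply Snell's law at each interface; in layer i the horizontal offset is hᵢ·tan θᵢ.
Layer 1: θ = 8.70°; offset = 20.9·tan 8.70° = 3.198 m.
Layer 2: sin θ = 1110·sin 8.7°/686 = 0.2448, θ = 14.17°; offset = 13.7·tan 14.17° = 3.458 m.
Layer 3: sin θ = 2109·sin 8.7°/686 = 0.4650, θ = 27.71°; offset = 22.2·tan 27.71° = 11.661 m.
Layer 4: sin θ = 3383·sin 8.7°/686 = 0.7459, θ = 48.24°; offset = 6.9·tan 48.24° = 7.728 m.
Summing the layer offsets gives 26.046 m.

26.0 m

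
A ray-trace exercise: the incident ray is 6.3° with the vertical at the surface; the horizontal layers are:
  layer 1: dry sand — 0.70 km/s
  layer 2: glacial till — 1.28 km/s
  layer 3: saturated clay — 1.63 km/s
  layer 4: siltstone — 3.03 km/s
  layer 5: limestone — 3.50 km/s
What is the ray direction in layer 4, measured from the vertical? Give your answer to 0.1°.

Ray parameter p = sin 6.3° / 0.70 = 1.5676e-01 s/km.
sin θ_4 = p·V_4 = 1.5676e-01 × 3.03 = 0.4750.
θ_4 = arcsin 0.4750 = 28.36°.

28.4°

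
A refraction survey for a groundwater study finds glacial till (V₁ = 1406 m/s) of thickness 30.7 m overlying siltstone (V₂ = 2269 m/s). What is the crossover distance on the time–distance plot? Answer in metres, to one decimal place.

x_cross = 2h·√((V₂+V₁)/(V₂−V₁)).
(V₂+V₁)/(V₂−V₁) = (2269+1406)/(2269−1406) = 4.2584; √ = 2.0636.
x_cross = 2·30.7·2.0636 = 126.70 m.

126.7 m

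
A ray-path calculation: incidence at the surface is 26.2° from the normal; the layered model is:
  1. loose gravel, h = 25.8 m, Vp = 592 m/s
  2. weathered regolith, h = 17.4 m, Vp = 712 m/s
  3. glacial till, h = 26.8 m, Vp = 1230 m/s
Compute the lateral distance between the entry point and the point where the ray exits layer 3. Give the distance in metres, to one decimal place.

85.3 m

Ray parameter p = sin 26.2° / 592 m/s = 7.4579e-04 s/m.
Layer 1: θ = 26.20°; offset = 25.8·tan 26.20° = 12.695 m.
Layer 2: sin θ = p·712 = 0.5310 → θ = 32.07°; offset = 17.4·tan 32.07° = 10.904 m.
Layer 3: sin θ = p·1230 = 0.9173 → θ = 66.54°; offset = 26.8·tan 66.54° = 61.745 m.
Summing the layer offsets gives 85.344 m.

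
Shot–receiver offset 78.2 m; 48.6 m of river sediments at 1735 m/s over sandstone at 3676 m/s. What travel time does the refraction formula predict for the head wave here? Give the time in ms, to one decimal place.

t = x/V₂ + 2h·√(V₂²−V₁²)/(V₁V₂).
√(V₂²−V₁²) = √(3676²−1735²) = 3240.8 m/s; delay term = 2·48.6·3240.8/(1735·3676) = 0.04939 s.
t = 78.2/3676 + 0.04939 = 0.07066 s.

70.7 ms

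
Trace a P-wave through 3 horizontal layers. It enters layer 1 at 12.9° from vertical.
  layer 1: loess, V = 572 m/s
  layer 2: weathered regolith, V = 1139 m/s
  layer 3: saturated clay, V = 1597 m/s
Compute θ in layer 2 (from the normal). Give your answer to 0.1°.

26.4°

Ray parameter p = sin 12.9° / 572 = 3.9030e-04 s/m.
sin θ_2 = p·V_2 = 3.9030e-04 × 1139 = 0.4445.
θ_2 = arcsin 0.4445 = 26.39°.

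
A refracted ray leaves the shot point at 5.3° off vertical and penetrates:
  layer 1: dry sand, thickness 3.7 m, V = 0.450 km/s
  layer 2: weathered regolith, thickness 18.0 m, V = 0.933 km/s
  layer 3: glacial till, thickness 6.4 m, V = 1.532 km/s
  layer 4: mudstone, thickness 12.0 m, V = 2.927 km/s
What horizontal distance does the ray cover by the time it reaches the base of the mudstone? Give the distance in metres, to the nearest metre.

Apply Snell's law at each interface; in layer i the horizontal offset is hᵢ·tan θᵢ.
Layer 1: θ = 5.30°; offset = 3.7·tan 5.30° = 0.343 m.
Layer 2: sin θ = 0.933·sin 5.3°/0.450 = 0.1915, θ = 11.04°; offset = 18.0·tan 11.04° = 3.512 m.
Layer 3: sin θ = 1.532·sin 5.3°/0.450 = 0.3145, θ = 18.33°; offset = 6.4·tan 18.33° = 2.120 m.
Layer 4: sin θ = 2.927·sin 5.3°/0.450 = 0.6008, θ = 36.93°; offset = 12.0·tan 36.93° = 9.019 m.
Σ offsets = 14.995 m.

15 m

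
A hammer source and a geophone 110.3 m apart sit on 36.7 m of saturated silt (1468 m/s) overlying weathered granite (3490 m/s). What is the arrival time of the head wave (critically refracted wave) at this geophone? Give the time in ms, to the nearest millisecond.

77 ms

θ_c = arcsin(V₁/V₂) = arcsin(1468/3490) = 24.87°, cos θ_c = 0.9072.
Intercept time tᵢ = 2h cos θ_c / V₁ = 2·36.7·0.9072/1468 = 0.04536 s.
t = x/V₂ + tᵢ = 110.3/3490 + 0.04536 = 0.07697 s.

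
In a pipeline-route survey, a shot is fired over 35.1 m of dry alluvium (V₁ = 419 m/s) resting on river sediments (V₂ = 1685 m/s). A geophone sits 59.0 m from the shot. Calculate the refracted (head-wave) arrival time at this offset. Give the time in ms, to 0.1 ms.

θ_c = arcsin(V₁/V₂) = arcsin(419/1685) = 14.40°, cos θ_c = 0.9686.
Intercept time tᵢ = 2h cos θ_c / V₁ = 2·35.1·0.9686/419 = 0.16228 s.
t = x/V₂ + tᵢ = 59.0/1685 + 0.16228 = 0.19729 s.

197.3 ms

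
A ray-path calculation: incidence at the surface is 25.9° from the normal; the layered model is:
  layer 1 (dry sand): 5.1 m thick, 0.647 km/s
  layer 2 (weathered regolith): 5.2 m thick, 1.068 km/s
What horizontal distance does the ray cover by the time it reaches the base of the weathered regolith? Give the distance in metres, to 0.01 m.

7.89 m

p = sin θ₁/V₁ = sin 25.9°/0.647 = 6.7512e-01 s/km is conserved through the stack.
Layer 1: θ = 25.90°; offset = 5.1·tan 25.90° = 2.4764 m.
Layer 2: sin θ = p·1.068 = 0.7210 → θ = 46.14°; offset = 5.2·tan 46.14° = 5.4110 m.
Summing the layer offsets gives 7.8875 m.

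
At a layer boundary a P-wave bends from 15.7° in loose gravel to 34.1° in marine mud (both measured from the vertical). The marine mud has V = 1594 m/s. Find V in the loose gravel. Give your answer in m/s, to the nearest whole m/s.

769 m/s

sin 15.7° = 0.2706; sin 34.1° = 0.5606.
V₁ = V₂·(sin θ₁/sin θ₂) = 1594·(0.2706/0.5606) = 769.37 m/s.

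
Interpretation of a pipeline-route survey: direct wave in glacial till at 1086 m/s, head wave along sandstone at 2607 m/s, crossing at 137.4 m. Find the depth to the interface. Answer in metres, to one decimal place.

h = (x_cross/2)·√((V₂−V₁)/(V₂+V₁)).
(V₂−V₁)/(V₂+V₁) = (2607−1086)/(2607+1086) = 0.4119; √ = 0.6418.
h = (137.4/2)·0.6418 = 44.09 m.

44.1 m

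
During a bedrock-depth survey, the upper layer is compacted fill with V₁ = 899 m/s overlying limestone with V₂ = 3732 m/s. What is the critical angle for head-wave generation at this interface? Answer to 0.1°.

Critical incidence: sin θ_c = V₁/V₂ = 899/3732 = 0.2409.
θ_c = arcsin 0.2409 = 13.94°.

13.9°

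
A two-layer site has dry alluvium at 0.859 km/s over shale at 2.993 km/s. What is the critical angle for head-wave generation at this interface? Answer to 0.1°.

At critical incidence the refracted ray runs along the interface (θ₂ = 90°), so sin θ_c = V₁/V₂.
θ_c = arcsin(0.859/2.993) = arcsin 0.2870 = 16.68°.

16.7°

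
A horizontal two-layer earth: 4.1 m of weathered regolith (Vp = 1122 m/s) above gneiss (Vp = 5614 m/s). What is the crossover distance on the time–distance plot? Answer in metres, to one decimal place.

10.0 m

θ_c = arcsin(1122/5614) = 11.53°, so cos θ_c = 0.9798 and tᵢ = 2h cos θ_c/V₁ = 0.0072 s.
At crossover x/V₁ = x/V₂ + tᵢ ⇒ x = tᵢ/(1/V₁ − 1/V₂) = 0.00716/(8.9127e-04 − 1.7813e-04) = 10.04 m.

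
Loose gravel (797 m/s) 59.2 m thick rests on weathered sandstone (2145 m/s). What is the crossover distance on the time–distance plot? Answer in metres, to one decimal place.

174.9 m

θ_c = arcsin(797/2145) = 21.81°, so cos θ_c = 0.9284 and tᵢ = 2h cos θ_c/V₁ = 0.1379 s.
At crossover x/V₁ = x/V₂ + tᵢ ⇒ x = tᵢ/(1/V₁ − 1/V₂) = 0.13792/(1.2547e-03 − 4.6620e-04) = 174.92 m.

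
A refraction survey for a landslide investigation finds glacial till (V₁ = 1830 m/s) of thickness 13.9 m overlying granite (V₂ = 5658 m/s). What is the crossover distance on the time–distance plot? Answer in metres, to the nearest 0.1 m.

38.9 m

θ_c = arcsin(1830/5658) = 18.87°, so cos θ_c = 0.9463 and tᵢ = 2h cos θ_c/V₁ = 0.0144 s.
At crossover x/V₁ = x/V₂ + tᵢ ⇒ x = tᵢ/(1/V₁ − 1/V₂) = 0.01437/(5.4645e-04 − 1.7674e-04) = 38.88 m.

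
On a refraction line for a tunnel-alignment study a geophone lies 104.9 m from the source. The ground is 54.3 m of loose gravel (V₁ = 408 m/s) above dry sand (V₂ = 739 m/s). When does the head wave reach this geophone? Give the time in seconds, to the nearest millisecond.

t = x/V₂ + 2h·√(V₂²−V₁²)/(V₁V₂).
√(V₂²−V₁²) = √(739²−408²) = 616.2 m/s; delay term = 2·54.3·616.2/(408·739) = 0.22193 s.
t = 104.9/739 + 0.22193 = 0.36388 s.

0.364 s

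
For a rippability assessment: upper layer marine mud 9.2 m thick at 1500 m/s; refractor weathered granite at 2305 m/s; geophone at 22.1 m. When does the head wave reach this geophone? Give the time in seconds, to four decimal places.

0.0189 s

t = x/V₂ + 2h·√(V₂²−V₁²)/(V₁V₂).
√(V₂²−V₁²) = √(2305²−1500²) = 1750.1 m/s; delay term = 2·9.2·1750.1/(1500·2305) = 0.00931 s.
t = 22.1/2305 + 0.00931 = 0.01890 s.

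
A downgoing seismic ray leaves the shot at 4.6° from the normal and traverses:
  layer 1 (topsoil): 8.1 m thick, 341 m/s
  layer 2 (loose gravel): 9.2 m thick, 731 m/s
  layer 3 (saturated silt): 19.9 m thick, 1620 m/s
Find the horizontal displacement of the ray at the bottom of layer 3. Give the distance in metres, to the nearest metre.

10 m

Apply Snell's law at each interface; in layer i the horizontal offset is hᵢ·tan θᵢ.
Layer 1: θ = 4.60°; offset = 8.1·tan 4.60° = 0.652 m.
Layer 2: sin θ = 731·sin 4.6°/341 = 0.1719, θ = 9.90°; offset = 9.2·tan 9.90° = 1.606 m.
Layer 3: sin θ = 1620·sin 4.6°/341 = 0.3810, θ = 22.40°; offset = 19.9·tan 22.40° = 8.201 m.
Summing the layer offsets gives 10.458 m.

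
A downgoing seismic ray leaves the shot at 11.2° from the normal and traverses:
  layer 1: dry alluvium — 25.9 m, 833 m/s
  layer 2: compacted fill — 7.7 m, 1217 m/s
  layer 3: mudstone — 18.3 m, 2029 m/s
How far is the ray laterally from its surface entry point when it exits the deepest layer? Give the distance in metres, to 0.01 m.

Apply Snell's law at each interface; in layer i the horizontal offset is hᵢ·tan θᵢ.
Layer 1: θ = 11.20°; offset = 25.9·tan 11.20° = 5.1283 m.
Layer 2: sin θ = 1217·sin 11.2°/833 = 0.2838, θ = 16.49°; offset = 7.7·tan 16.49° = 2.2787 m.
Layer 3: sin θ = 2029·sin 11.2°/833 = 0.4731, θ = 28.24°; offset = 18.3·tan 28.24° = 9.8274 m.
Summing the layer offsets gives 17.2344 m.

17.23 m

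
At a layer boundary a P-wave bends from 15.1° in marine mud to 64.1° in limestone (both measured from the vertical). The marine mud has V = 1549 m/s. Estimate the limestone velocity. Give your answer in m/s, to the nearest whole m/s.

Snell's law: sin 15.1°/V₁ = sin 64.1°/V₂.
V₂ = V₁·sin 64.1°/sin 15.1° = 1549 × 3.4531 = 5348.91 m/s.

5349 m/s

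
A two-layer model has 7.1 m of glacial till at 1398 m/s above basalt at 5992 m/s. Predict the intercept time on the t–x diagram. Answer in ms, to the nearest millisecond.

θ_c = arcsin(V₁/V₂) = arcsin(1398/5992) = 13.49°; cos θ_c = 0.9724.
tᵢ = 2h·cos θ_c / V₁ = 2·7.1·0.9724 / 1398 = 0.00988 s.

10 ms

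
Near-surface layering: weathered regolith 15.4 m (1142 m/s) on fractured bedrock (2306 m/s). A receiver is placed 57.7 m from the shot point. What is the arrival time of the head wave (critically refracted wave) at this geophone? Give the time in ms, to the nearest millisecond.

θ_c = arcsin(V₁/V₂) = arcsin(1142/2306) = 29.68°, cos θ_c = 0.8688.
Intercept time tᵢ = 2h cos θ_c / V₁ = 2·15.4·0.8688/1142 = 0.02343 s.
t = x/V₂ + tᵢ = 57.7/2306 + 0.02343 = 0.04845 s.

48 ms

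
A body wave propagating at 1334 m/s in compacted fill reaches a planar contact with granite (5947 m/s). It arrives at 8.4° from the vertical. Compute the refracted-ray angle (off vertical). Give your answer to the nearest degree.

Snell's law: sin θ₂ = (V₂/V₁)·sin θ₁ = (5947/1334)·sin 8.4° = 0.6512.
θ₂ = sin⁻¹(0.6512) = 40.64° (from vertical).

41°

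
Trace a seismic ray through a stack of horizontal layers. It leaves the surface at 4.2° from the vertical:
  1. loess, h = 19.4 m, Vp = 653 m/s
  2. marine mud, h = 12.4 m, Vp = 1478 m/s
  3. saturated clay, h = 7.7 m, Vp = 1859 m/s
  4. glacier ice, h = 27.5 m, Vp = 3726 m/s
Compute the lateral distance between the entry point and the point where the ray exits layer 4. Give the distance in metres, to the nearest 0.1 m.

17.8 m

p = sin θ₁/V₁ = sin 4.2°/653 = 1.1216e-04 s/m is conserved through the stack.
Layer 1: θ = 4.20°; offset = 19.4·tan 4.20° = 1.425 m.
Layer 2: sin θ = p·1478 = 0.1658 → θ = 9.54°; offset = 12.4·tan 9.54° = 2.084 m.
Layer 3: sin θ = p·1859 = 0.2085 → θ = 12.03°; offset = 7.7·tan 12.03° = 1.642 m.
Layer 4: sin θ = p·3726 = 0.4179 → θ = 24.70°; offset = 27.5·tan 24.70° = 12.650 m.
Σ offsets = 17.800 m.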